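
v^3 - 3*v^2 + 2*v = v*(v - 2)*(v - 1)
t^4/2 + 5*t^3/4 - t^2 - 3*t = t*(t/2 + 1)*(t - 3/2)*(t + 2)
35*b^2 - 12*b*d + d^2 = (-7*b + d)*(-5*b + d)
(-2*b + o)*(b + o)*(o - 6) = -2*b^2*o + 12*b^2 - b*o^2 + 6*b*o + o^3 - 6*o^2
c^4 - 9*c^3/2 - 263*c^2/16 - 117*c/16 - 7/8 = (c - 7)*(c + 1/4)^2*(c + 2)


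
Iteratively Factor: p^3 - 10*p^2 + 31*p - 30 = (p - 3)*(p^2 - 7*p + 10) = (p - 3)*(p - 2)*(p - 5)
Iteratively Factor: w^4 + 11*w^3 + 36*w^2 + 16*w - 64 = (w + 4)*(w^3 + 7*w^2 + 8*w - 16) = (w - 1)*(w + 4)*(w^2 + 8*w + 16) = (w - 1)*(w + 4)^2*(w + 4)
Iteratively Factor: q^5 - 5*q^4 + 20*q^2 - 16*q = (q - 1)*(q^4 - 4*q^3 - 4*q^2 + 16*q) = (q - 1)*(q + 2)*(q^3 - 6*q^2 + 8*q) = q*(q - 1)*(q + 2)*(q^2 - 6*q + 8) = q*(q - 2)*(q - 1)*(q + 2)*(q - 4)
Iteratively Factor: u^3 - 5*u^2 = (u)*(u^2 - 5*u) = u^2*(u - 5)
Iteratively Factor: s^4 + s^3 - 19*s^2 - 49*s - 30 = (s - 5)*(s^3 + 6*s^2 + 11*s + 6) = (s - 5)*(s + 2)*(s^2 + 4*s + 3) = (s - 5)*(s + 1)*(s + 2)*(s + 3)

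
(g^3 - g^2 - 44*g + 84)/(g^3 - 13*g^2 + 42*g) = (g^2 + 5*g - 14)/(g*(g - 7))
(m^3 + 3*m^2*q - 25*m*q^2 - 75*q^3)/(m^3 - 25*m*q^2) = (m + 3*q)/m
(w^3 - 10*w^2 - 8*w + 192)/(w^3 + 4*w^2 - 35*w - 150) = (w^2 - 4*w - 32)/(w^2 + 10*w + 25)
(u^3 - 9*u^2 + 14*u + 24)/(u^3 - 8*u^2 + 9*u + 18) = (u - 4)/(u - 3)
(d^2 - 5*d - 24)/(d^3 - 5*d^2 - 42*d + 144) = (d + 3)/(d^2 + 3*d - 18)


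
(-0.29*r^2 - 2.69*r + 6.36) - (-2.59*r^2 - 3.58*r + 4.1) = 2.3*r^2 + 0.89*r + 2.26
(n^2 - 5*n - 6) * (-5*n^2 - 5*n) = -5*n^4 + 20*n^3 + 55*n^2 + 30*n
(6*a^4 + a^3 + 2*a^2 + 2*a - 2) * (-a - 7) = -6*a^5 - 43*a^4 - 9*a^3 - 16*a^2 - 12*a + 14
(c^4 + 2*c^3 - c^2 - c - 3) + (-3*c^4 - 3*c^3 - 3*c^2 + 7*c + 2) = -2*c^4 - c^3 - 4*c^2 + 6*c - 1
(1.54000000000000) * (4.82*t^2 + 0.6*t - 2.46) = 7.4228*t^2 + 0.924*t - 3.7884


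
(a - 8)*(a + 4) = a^2 - 4*a - 32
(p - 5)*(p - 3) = p^2 - 8*p + 15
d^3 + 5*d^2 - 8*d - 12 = (d - 2)*(d + 1)*(d + 6)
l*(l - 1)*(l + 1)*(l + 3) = l^4 + 3*l^3 - l^2 - 3*l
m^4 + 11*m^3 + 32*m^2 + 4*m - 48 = (m - 1)*(m + 2)*(m + 4)*(m + 6)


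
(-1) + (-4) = -5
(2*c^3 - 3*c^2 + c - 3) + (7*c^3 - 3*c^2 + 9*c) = 9*c^3 - 6*c^2 + 10*c - 3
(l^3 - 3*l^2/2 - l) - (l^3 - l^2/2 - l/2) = -l^2 - l/2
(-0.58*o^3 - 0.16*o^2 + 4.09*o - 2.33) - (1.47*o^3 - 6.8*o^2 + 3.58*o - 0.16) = -2.05*o^3 + 6.64*o^2 + 0.51*o - 2.17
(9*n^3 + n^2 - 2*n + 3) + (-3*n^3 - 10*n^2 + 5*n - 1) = 6*n^3 - 9*n^2 + 3*n + 2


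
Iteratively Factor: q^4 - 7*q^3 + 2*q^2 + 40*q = (q)*(q^3 - 7*q^2 + 2*q + 40) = q*(q + 2)*(q^2 - 9*q + 20) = q*(q - 4)*(q + 2)*(q - 5)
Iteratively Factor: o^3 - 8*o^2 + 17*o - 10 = (o - 1)*(o^2 - 7*o + 10) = (o - 5)*(o - 1)*(o - 2)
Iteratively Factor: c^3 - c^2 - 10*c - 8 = (c + 2)*(c^2 - 3*c - 4) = (c - 4)*(c + 2)*(c + 1)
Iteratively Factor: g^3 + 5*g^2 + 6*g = (g)*(g^2 + 5*g + 6) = g*(g + 2)*(g + 3)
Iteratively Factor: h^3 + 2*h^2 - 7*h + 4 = (h + 4)*(h^2 - 2*h + 1) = (h - 1)*(h + 4)*(h - 1)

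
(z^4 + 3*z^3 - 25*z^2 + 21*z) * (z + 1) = z^5 + 4*z^4 - 22*z^3 - 4*z^2 + 21*z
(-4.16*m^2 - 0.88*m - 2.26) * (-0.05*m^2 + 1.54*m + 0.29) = 0.208*m^4 - 6.3624*m^3 - 2.4486*m^2 - 3.7356*m - 0.6554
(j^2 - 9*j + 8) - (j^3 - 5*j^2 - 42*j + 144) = -j^3 + 6*j^2 + 33*j - 136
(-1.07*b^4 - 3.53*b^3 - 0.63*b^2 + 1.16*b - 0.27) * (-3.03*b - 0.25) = 3.2421*b^5 + 10.9634*b^4 + 2.7914*b^3 - 3.3573*b^2 + 0.5281*b + 0.0675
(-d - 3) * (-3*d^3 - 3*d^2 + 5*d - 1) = 3*d^4 + 12*d^3 + 4*d^2 - 14*d + 3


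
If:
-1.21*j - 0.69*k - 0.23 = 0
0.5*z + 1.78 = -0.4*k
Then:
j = 0.712809917355372*z + 2.34752066115702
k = -1.25*z - 4.45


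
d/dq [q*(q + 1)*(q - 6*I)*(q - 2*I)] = 4*q^3 + q^2*(3 - 24*I) + q*(-24 - 16*I) - 12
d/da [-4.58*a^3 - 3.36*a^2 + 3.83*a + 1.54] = -13.74*a^2 - 6.72*a + 3.83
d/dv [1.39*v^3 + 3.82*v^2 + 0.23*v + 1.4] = 4.17*v^2 + 7.64*v + 0.23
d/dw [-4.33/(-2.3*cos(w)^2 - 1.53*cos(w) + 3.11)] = (19.918*cos(w) + 6.6249)*sin(w)/(2.3*cos(w)^2 + 1.53*cos(w) - 3.11)^2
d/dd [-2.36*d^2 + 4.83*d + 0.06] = 4.83 - 4.72*d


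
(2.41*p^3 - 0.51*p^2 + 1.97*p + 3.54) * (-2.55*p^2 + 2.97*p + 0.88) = -6.1455*p^5 + 8.4582*p^4 - 4.4174*p^3 - 3.6249*p^2 + 12.2474*p + 3.1152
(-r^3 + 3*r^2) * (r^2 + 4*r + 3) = -r^5 - r^4 + 9*r^3 + 9*r^2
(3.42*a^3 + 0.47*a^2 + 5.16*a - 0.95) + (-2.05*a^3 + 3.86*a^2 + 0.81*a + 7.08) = 1.37*a^3 + 4.33*a^2 + 5.97*a + 6.13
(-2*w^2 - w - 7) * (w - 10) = -2*w^3 + 19*w^2 + 3*w + 70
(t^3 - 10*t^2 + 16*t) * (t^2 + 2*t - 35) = t^5 - 8*t^4 - 39*t^3 + 382*t^2 - 560*t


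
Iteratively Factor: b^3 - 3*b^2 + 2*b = (b - 1)*(b^2 - 2*b) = b*(b - 1)*(b - 2)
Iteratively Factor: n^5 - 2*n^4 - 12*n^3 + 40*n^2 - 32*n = (n + 4)*(n^4 - 6*n^3 + 12*n^2 - 8*n) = n*(n + 4)*(n^3 - 6*n^2 + 12*n - 8) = n*(n - 2)*(n + 4)*(n^2 - 4*n + 4) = n*(n - 2)^2*(n + 4)*(n - 2)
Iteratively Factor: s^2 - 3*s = (s - 3)*(s)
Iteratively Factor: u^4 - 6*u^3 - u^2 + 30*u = (u + 2)*(u^3 - 8*u^2 + 15*u) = u*(u + 2)*(u^2 - 8*u + 15) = u*(u - 3)*(u + 2)*(u - 5)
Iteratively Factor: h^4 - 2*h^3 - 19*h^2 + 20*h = (h)*(h^3 - 2*h^2 - 19*h + 20) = h*(h + 4)*(h^2 - 6*h + 5) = h*(h - 5)*(h + 4)*(h - 1)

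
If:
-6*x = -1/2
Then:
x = 1/12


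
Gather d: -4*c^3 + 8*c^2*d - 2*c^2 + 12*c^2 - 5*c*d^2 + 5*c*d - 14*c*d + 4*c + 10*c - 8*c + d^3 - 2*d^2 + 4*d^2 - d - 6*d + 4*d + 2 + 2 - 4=-4*c^3 + 10*c^2 + 6*c + d^3 + d^2*(2 - 5*c) + d*(8*c^2 - 9*c - 3)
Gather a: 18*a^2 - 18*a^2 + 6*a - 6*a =0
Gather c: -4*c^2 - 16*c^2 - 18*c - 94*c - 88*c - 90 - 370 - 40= -20*c^2 - 200*c - 500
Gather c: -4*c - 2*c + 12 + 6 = 18 - 6*c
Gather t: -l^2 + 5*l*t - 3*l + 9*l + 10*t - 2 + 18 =-l^2 + 6*l + t*(5*l + 10) + 16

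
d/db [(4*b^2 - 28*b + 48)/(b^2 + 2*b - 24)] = 36/(b^2 + 12*b + 36)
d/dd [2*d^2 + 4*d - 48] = 4*d + 4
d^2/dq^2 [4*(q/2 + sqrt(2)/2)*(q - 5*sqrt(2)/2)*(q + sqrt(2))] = 12*q - 2*sqrt(2)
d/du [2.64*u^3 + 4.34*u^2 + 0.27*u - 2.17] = 7.92*u^2 + 8.68*u + 0.27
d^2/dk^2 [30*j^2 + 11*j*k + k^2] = 2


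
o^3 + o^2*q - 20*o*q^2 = o*(o - 4*q)*(o + 5*q)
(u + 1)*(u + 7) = u^2 + 8*u + 7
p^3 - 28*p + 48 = (p - 4)*(p - 2)*(p + 6)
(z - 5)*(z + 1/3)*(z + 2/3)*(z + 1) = z^4 - 3*z^3 - 79*z^2/9 - 53*z/9 - 10/9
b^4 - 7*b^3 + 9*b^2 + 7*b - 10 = (b - 5)*(b - 2)*(b - 1)*(b + 1)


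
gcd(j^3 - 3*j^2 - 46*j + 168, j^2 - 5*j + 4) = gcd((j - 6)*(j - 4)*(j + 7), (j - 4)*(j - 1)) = j - 4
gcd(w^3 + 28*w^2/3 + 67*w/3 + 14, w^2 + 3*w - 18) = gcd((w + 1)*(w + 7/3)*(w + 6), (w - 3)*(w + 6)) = w + 6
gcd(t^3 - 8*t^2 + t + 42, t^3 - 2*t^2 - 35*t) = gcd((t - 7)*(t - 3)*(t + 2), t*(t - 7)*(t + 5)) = t - 7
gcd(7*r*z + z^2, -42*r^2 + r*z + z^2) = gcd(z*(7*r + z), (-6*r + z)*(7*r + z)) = 7*r + z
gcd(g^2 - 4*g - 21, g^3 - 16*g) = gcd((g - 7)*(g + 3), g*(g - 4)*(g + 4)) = 1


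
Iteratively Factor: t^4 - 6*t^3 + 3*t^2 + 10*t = (t - 2)*(t^3 - 4*t^2 - 5*t) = (t - 5)*(t - 2)*(t^2 + t) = t*(t - 5)*(t - 2)*(t + 1)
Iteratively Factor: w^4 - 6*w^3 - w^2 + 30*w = (w)*(w^3 - 6*w^2 - w + 30) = w*(w - 3)*(w^2 - 3*w - 10) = w*(w - 5)*(w - 3)*(w + 2)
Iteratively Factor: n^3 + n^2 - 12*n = (n + 4)*(n^2 - 3*n) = (n - 3)*(n + 4)*(n)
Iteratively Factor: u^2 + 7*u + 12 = (u + 3)*(u + 4)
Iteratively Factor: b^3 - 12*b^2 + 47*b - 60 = (b - 4)*(b^2 - 8*b + 15) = (b - 4)*(b - 3)*(b - 5)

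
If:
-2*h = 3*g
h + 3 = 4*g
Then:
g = 6/11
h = -9/11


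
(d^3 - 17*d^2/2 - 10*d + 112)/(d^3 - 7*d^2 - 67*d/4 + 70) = 2*(d - 4)/(2*d - 5)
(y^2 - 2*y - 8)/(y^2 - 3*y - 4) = (y + 2)/(y + 1)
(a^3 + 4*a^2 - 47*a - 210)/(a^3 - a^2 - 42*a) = (a + 5)/a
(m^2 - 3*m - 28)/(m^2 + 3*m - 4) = (m - 7)/(m - 1)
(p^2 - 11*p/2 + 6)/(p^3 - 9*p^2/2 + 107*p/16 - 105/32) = 16*(p - 4)/(16*p^2 - 48*p + 35)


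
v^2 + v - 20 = (v - 4)*(v + 5)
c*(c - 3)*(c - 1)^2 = c^4 - 5*c^3 + 7*c^2 - 3*c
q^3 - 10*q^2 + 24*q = q*(q - 6)*(q - 4)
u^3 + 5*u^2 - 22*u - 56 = (u - 4)*(u + 2)*(u + 7)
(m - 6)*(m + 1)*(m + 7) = m^3 + 2*m^2 - 41*m - 42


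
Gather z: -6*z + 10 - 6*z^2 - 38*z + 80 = -6*z^2 - 44*z + 90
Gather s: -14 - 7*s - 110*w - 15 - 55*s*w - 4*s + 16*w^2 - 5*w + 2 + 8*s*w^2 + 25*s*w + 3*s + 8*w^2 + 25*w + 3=s*(8*w^2 - 30*w - 8) + 24*w^2 - 90*w - 24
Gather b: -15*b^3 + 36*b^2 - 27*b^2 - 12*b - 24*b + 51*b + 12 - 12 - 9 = -15*b^3 + 9*b^2 + 15*b - 9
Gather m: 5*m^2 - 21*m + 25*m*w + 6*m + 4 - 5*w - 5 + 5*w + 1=5*m^2 + m*(25*w - 15)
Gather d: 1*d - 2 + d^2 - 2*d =d^2 - d - 2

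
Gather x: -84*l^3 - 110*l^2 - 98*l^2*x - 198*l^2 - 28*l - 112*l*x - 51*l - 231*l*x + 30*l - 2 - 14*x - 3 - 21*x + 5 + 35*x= -84*l^3 - 308*l^2 - 49*l + x*(-98*l^2 - 343*l)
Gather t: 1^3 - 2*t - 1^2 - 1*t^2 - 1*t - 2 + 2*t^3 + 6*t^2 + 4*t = 2*t^3 + 5*t^2 + t - 2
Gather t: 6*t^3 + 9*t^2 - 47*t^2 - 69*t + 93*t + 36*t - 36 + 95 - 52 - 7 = 6*t^3 - 38*t^2 + 60*t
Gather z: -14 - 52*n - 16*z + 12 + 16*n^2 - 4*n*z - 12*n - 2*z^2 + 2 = 16*n^2 - 64*n - 2*z^2 + z*(-4*n - 16)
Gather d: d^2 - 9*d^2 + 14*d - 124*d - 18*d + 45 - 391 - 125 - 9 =-8*d^2 - 128*d - 480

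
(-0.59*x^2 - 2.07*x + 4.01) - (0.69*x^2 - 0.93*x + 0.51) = -1.28*x^2 - 1.14*x + 3.5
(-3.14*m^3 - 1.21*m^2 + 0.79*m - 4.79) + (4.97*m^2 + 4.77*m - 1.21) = -3.14*m^3 + 3.76*m^2 + 5.56*m - 6.0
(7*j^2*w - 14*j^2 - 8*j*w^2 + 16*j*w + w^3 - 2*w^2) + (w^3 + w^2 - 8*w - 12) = 7*j^2*w - 14*j^2 - 8*j*w^2 + 16*j*w + 2*w^3 - w^2 - 8*w - 12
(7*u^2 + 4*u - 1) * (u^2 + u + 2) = 7*u^4 + 11*u^3 + 17*u^2 + 7*u - 2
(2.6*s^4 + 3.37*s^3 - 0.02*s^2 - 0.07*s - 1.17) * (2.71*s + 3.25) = 7.046*s^5 + 17.5827*s^4 + 10.8983*s^3 - 0.2547*s^2 - 3.3982*s - 3.8025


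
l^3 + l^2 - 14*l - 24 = (l - 4)*(l + 2)*(l + 3)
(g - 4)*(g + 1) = g^2 - 3*g - 4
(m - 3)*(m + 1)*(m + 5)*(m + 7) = m^4 + 10*m^3 + 8*m^2 - 106*m - 105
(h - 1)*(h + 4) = h^2 + 3*h - 4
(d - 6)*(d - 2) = d^2 - 8*d + 12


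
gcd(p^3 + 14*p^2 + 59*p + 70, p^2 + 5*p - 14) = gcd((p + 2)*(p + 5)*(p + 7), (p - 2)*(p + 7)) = p + 7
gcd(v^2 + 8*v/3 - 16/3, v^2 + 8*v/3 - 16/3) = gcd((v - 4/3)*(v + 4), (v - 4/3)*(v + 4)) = v^2 + 8*v/3 - 16/3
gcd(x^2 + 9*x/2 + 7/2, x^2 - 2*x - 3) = x + 1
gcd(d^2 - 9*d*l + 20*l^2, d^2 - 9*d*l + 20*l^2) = d^2 - 9*d*l + 20*l^2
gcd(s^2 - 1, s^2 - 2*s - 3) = s + 1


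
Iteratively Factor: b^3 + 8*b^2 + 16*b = (b)*(b^2 + 8*b + 16) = b*(b + 4)*(b + 4)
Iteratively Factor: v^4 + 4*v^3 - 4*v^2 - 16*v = (v - 2)*(v^3 + 6*v^2 + 8*v) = (v - 2)*(v + 4)*(v^2 + 2*v) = (v - 2)*(v + 2)*(v + 4)*(v)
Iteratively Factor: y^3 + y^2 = (y)*(y^2 + y) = y*(y + 1)*(y)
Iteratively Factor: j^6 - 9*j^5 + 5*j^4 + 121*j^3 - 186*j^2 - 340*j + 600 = (j - 5)*(j^5 - 4*j^4 - 15*j^3 + 46*j^2 + 44*j - 120) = (j - 5)*(j + 2)*(j^4 - 6*j^3 - 3*j^2 + 52*j - 60) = (j - 5)*(j - 2)*(j + 2)*(j^3 - 4*j^2 - 11*j + 30) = (j - 5)^2*(j - 2)*(j + 2)*(j^2 + j - 6) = (j - 5)^2*(j - 2)^2*(j + 2)*(j + 3)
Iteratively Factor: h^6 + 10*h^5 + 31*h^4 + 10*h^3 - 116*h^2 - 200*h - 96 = (h + 1)*(h^5 + 9*h^4 + 22*h^3 - 12*h^2 - 104*h - 96) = (h + 1)*(h + 4)*(h^4 + 5*h^3 + 2*h^2 - 20*h - 24) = (h + 1)*(h + 3)*(h + 4)*(h^3 + 2*h^2 - 4*h - 8) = (h + 1)*(h + 2)*(h + 3)*(h + 4)*(h^2 - 4) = (h - 2)*(h + 1)*(h + 2)*(h + 3)*(h + 4)*(h + 2)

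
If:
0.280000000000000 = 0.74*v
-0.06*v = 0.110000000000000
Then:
No Solution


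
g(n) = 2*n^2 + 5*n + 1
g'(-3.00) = -7.00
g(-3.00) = 4.00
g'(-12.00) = -43.00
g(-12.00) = 229.00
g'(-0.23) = 4.08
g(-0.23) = -0.04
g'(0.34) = 6.36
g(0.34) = 2.93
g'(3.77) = 20.08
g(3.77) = 48.28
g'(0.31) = 6.24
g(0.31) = 2.74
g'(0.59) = 7.36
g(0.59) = 4.65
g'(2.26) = 14.04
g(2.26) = 22.52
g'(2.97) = 16.88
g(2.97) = 33.49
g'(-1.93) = -2.72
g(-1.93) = -1.20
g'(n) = 4*n + 5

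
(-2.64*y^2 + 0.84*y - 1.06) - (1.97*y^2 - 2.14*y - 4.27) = -4.61*y^2 + 2.98*y + 3.21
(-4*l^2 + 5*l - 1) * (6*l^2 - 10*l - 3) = -24*l^4 + 70*l^3 - 44*l^2 - 5*l + 3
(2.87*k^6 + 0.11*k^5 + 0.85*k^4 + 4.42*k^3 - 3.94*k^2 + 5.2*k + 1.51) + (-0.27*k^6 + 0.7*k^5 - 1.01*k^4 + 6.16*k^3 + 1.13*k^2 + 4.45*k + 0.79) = 2.6*k^6 + 0.81*k^5 - 0.16*k^4 + 10.58*k^3 - 2.81*k^2 + 9.65*k + 2.3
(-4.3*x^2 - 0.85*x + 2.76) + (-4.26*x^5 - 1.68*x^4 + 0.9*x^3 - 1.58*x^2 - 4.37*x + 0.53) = -4.26*x^5 - 1.68*x^4 + 0.9*x^3 - 5.88*x^2 - 5.22*x + 3.29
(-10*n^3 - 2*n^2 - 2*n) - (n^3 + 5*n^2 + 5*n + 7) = -11*n^3 - 7*n^2 - 7*n - 7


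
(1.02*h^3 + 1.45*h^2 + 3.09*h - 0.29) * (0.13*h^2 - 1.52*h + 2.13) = 0.1326*h^5 - 1.3619*h^4 + 0.3703*h^3 - 1.646*h^2 + 7.0225*h - 0.6177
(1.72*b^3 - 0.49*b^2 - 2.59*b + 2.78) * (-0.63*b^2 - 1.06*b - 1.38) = -1.0836*b^5 - 1.5145*b^4 - 0.2225*b^3 + 1.6702*b^2 + 0.627399999999999*b - 3.8364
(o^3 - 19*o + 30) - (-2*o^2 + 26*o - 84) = o^3 + 2*o^2 - 45*o + 114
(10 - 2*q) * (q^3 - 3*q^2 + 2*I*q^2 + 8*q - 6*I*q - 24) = -2*q^4 + 16*q^3 - 4*I*q^3 - 46*q^2 + 32*I*q^2 + 128*q - 60*I*q - 240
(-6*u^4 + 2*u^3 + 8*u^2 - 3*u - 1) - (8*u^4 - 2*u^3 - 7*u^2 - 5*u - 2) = -14*u^4 + 4*u^3 + 15*u^2 + 2*u + 1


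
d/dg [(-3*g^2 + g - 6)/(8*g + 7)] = (-24*g^2 - 42*g + 55)/(64*g^2 + 112*g + 49)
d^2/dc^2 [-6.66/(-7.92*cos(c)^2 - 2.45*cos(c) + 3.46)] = (-1671.031296*(1 - cos(c)^2)^2 - 387.69192*cos(c)^3 - 1605.513546*cos(c)^2 + 718.92702*cos(c) + 2115.99522)/(7.92*cos(c)^2 + 2.45*cos(c) - 3.46)^3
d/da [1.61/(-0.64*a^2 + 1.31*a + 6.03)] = (2.0608*a - 2.1091)/(-0.64*a^2 + 1.31*a + 6.03)^2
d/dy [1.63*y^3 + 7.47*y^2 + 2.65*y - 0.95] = 4.89*y^2 + 14.94*y + 2.65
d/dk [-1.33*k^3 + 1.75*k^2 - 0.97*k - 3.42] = -3.99*k^2 + 3.5*k - 0.97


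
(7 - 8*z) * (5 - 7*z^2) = 56*z^3 - 49*z^2 - 40*z + 35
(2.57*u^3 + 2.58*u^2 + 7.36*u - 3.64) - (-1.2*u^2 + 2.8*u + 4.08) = 2.57*u^3 + 3.78*u^2 + 4.56*u - 7.72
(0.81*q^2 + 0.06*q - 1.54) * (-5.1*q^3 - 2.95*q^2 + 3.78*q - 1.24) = -4.131*q^5 - 2.6955*q^4 + 10.7388*q^3 + 3.7654*q^2 - 5.8956*q + 1.9096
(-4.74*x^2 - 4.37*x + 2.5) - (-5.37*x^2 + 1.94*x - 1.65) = 0.63*x^2 - 6.31*x + 4.15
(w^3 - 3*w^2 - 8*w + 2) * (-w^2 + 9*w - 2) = -w^5 + 12*w^4 - 21*w^3 - 68*w^2 + 34*w - 4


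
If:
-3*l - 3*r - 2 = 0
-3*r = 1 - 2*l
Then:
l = -1/5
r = -7/15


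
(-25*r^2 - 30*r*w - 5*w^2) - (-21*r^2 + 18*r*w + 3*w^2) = -4*r^2 - 48*r*w - 8*w^2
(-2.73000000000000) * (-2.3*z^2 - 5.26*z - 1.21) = 6.279*z^2 + 14.3598*z + 3.3033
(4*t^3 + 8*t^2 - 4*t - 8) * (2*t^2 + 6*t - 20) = 8*t^5 + 40*t^4 - 40*t^3 - 200*t^2 + 32*t + 160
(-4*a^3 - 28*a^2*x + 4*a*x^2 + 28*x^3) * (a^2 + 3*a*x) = -4*a^5 - 40*a^4*x - 80*a^3*x^2 + 40*a^2*x^3 + 84*a*x^4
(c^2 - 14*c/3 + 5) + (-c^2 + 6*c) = 4*c/3 + 5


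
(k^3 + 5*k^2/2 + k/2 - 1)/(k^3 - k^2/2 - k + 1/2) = (k + 2)/(k - 1)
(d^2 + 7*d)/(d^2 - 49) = d/(d - 7)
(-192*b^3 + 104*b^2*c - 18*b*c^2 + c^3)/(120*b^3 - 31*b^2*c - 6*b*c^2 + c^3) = (-24*b^2 + 10*b*c - c^2)/(15*b^2 - 2*b*c - c^2)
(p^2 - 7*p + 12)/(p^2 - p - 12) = (p - 3)/(p + 3)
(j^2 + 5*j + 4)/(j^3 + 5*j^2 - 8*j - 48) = (j + 1)/(j^2 + j - 12)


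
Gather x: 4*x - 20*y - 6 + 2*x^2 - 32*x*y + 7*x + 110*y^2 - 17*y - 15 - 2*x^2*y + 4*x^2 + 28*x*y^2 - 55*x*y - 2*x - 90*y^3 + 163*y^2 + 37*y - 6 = x^2*(6 - 2*y) + x*(28*y^2 - 87*y + 9) - 90*y^3 + 273*y^2 - 27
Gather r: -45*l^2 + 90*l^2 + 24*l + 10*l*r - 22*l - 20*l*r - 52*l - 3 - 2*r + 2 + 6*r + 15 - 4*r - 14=45*l^2 - 10*l*r - 50*l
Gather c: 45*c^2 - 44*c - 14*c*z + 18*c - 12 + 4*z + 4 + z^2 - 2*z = 45*c^2 + c*(-14*z - 26) + z^2 + 2*z - 8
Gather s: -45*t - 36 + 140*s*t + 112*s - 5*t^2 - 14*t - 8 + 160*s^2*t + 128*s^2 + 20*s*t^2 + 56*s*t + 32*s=s^2*(160*t + 128) + s*(20*t^2 + 196*t + 144) - 5*t^2 - 59*t - 44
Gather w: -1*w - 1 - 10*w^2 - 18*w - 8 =-10*w^2 - 19*w - 9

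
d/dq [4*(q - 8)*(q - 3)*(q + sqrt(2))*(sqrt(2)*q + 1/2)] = 16*sqrt(2)*q^3 - 132*sqrt(2)*q^2 + 30*q^2 - 220*q + 196*sqrt(2)*q - 22*sqrt(2) + 240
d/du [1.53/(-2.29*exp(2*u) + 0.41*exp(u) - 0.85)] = (7.0074*exp(u) - 0.6273)*exp(u)/(2.29*exp(2*u) - 0.41*exp(u) + 0.85)^2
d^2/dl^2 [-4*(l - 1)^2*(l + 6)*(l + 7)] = -48*l^2 - 264*l - 136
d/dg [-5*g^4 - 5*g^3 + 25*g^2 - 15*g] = -20*g^3 - 15*g^2 + 50*g - 15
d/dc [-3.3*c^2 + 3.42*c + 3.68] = 3.42 - 6.6*c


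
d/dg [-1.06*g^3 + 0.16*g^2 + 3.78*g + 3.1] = -3.18*g^2 + 0.32*g + 3.78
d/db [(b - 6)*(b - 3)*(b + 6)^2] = 4*b^3 + 9*b^2 - 108*b - 108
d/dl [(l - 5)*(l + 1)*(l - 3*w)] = 3*l^2 - 6*l*w - 8*l + 12*w - 5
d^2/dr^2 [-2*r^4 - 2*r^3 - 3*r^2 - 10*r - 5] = -24*r^2 - 12*r - 6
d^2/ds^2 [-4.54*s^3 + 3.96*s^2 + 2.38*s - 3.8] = 7.92 - 27.24*s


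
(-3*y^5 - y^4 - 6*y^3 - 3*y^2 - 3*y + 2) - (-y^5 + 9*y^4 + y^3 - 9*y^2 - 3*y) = -2*y^5 - 10*y^4 - 7*y^3 + 6*y^2 + 2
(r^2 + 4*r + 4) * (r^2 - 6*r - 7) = r^4 - 2*r^3 - 27*r^2 - 52*r - 28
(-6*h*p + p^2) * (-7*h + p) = 42*h^2*p - 13*h*p^2 + p^3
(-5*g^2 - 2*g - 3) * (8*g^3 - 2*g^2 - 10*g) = -40*g^5 - 6*g^4 + 30*g^3 + 26*g^2 + 30*g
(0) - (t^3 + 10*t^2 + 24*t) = -t^3 - 10*t^2 - 24*t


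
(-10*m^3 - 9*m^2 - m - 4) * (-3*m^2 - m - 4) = 30*m^5 + 37*m^4 + 52*m^3 + 49*m^2 + 8*m + 16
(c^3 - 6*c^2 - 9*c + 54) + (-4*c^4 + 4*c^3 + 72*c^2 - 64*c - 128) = -4*c^4 + 5*c^3 + 66*c^2 - 73*c - 74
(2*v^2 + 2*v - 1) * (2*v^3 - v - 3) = 4*v^5 + 4*v^4 - 4*v^3 - 8*v^2 - 5*v + 3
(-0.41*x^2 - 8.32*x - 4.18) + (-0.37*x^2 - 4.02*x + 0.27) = -0.78*x^2 - 12.34*x - 3.91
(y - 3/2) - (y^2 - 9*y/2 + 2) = -y^2 + 11*y/2 - 7/2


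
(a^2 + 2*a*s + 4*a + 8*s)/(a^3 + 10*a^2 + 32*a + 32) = (a + 2*s)/(a^2 + 6*a + 8)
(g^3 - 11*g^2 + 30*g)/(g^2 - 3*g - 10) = g*(g - 6)/(g + 2)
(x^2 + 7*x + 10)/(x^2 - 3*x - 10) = (x + 5)/(x - 5)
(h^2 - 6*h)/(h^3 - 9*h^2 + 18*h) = 1/(h - 3)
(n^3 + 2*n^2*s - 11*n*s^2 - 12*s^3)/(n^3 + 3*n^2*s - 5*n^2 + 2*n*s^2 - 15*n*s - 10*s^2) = (n^2 + n*s - 12*s^2)/(n^2 + 2*n*s - 5*n - 10*s)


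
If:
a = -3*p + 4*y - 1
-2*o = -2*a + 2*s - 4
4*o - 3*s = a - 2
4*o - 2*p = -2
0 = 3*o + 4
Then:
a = -10/3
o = -4/3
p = -5/3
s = 0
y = -11/6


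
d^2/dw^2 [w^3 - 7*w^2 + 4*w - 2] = 6*w - 14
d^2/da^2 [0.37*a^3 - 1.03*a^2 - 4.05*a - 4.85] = 2.22*a - 2.06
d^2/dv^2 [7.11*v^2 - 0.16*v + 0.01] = 14.2200000000000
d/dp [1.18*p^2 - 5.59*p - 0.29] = 2.36*p - 5.59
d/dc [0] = 0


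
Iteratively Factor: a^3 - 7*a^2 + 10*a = (a - 2)*(a^2 - 5*a) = (a - 5)*(a - 2)*(a)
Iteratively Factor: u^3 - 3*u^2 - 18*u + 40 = (u + 4)*(u^2 - 7*u + 10) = (u - 2)*(u + 4)*(u - 5)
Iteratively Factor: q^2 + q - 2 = (q + 2)*(q - 1)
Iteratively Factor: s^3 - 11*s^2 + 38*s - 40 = (s - 4)*(s^2 - 7*s + 10) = (s - 5)*(s - 4)*(s - 2)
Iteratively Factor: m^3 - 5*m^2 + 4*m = (m - 1)*(m^2 - 4*m) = m*(m - 1)*(m - 4)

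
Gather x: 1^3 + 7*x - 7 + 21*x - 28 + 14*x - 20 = 42*x - 54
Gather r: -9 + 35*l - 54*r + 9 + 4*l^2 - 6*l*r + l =4*l^2 + 36*l + r*(-6*l - 54)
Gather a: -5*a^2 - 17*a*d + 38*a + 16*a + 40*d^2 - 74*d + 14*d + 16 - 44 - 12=-5*a^2 + a*(54 - 17*d) + 40*d^2 - 60*d - 40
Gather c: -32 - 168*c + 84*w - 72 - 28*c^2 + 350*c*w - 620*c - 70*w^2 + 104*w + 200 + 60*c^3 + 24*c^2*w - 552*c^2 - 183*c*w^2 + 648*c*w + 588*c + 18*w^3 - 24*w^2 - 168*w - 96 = 60*c^3 + c^2*(24*w - 580) + c*(-183*w^2 + 998*w - 200) + 18*w^3 - 94*w^2 + 20*w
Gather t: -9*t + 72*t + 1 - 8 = 63*t - 7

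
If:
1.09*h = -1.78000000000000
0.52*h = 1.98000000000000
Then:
No Solution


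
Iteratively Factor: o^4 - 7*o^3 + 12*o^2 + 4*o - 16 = (o - 2)*(o^3 - 5*o^2 + 2*o + 8) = (o - 2)^2*(o^2 - 3*o - 4) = (o - 2)^2*(o + 1)*(o - 4)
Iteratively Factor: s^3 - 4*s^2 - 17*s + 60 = (s - 5)*(s^2 + s - 12) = (s - 5)*(s - 3)*(s + 4)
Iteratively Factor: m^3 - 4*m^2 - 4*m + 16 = (m - 2)*(m^2 - 2*m - 8) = (m - 4)*(m - 2)*(m + 2)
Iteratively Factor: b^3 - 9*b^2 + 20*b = (b - 5)*(b^2 - 4*b) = b*(b - 5)*(b - 4)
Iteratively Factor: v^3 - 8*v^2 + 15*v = (v - 5)*(v^2 - 3*v) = (v - 5)*(v - 3)*(v)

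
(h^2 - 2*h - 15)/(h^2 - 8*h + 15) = (h + 3)/(h - 3)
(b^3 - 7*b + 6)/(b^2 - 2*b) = b + 2 - 3/b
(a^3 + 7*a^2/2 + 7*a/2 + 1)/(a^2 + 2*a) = a + 3/2 + 1/(2*a)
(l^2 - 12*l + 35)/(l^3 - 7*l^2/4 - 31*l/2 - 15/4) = 4*(l - 7)/(4*l^2 + 13*l + 3)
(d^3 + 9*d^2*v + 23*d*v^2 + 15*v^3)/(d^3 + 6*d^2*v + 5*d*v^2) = (d + 3*v)/d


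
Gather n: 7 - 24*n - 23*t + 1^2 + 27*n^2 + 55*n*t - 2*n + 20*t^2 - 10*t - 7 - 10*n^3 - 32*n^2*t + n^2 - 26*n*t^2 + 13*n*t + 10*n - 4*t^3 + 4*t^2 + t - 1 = -10*n^3 + n^2*(28 - 32*t) + n*(-26*t^2 + 68*t - 16) - 4*t^3 + 24*t^2 - 32*t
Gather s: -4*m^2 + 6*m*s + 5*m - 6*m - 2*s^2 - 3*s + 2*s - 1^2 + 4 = -4*m^2 - m - 2*s^2 + s*(6*m - 1) + 3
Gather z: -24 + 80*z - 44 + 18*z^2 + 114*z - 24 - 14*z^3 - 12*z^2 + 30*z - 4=-14*z^3 + 6*z^2 + 224*z - 96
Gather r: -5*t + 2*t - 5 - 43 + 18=-3*t - 30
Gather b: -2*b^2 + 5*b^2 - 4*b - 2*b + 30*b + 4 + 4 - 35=3*b^2 + 24*b - 27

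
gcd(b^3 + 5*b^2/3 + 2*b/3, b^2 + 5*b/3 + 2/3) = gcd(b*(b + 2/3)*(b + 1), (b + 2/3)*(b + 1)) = b^2 + 5*b/3 + 2/3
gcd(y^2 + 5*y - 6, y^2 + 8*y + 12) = y + 6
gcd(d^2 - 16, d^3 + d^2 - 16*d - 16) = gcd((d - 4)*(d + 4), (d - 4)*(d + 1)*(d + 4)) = d^2 - 16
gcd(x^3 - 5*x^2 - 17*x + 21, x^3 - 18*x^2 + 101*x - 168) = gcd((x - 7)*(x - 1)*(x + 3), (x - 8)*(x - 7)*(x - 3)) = x - 7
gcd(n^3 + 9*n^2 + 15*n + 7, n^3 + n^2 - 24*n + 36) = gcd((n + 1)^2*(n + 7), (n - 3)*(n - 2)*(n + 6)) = 1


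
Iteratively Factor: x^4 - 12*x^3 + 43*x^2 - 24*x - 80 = (x - 4)*(x^3 - 8*x^2 + 11*x + 20) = (x - 4)^2*(x^2 - 4*x - 5) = (x - 5)*(x - 4)^2*(x + 1)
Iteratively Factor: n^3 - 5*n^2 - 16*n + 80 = (n - 4)*(n^2 - n - 20) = (n - 4)*(n + 4)*(n - 5)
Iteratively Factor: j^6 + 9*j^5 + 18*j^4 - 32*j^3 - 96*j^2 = (j + 4)*(j^5 + 5*j^4 - 2*j^3 - 24*j^2) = j*(j + 4)*(j^4 + 5*j^3 - 2*j^2 - 24*j) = j*(j + 3)*(j + 4)*(j^3 + 2*j^2 - 8*j) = j^2*(j + 3)*(j + 4)*(j^2 + 2*j - 8) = j^2*(j + 3)*(j + 4)^2*(j - 2)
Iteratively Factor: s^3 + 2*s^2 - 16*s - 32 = (s - 4)*(s^2 + 6*s + 8) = (s - 4)*(s + 2)*(s + 4)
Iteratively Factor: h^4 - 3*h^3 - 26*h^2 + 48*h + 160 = (h + 2)*(h^3 - 5*h^2 - 16*h + 80) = (h + 2)*(h + 4)*(h^2 - 9*h + 20) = (h - 4)*(h + 2)*(h + 4)*(h - 5)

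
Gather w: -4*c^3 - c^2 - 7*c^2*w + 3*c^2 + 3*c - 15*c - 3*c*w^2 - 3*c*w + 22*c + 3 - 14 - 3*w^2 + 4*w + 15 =-4*c^3 + 2*c^2 + 10*c + w^2*(-3*c - 3) + w*(-7*c^2 - 3*c + 4) + 4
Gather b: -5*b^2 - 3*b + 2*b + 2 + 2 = -5*b^2 - b + 4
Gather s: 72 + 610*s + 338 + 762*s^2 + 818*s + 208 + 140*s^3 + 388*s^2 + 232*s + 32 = 140*s^3 + 1150*s^2 + 1660*s + 650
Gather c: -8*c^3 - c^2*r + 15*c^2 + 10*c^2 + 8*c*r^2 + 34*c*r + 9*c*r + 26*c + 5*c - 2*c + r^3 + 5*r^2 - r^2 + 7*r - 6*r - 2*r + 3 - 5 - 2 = -8*c^3 + c^2*(25 - r) + c*(8*r^2 + 43*r + 29) + r^3 + 4*r^2 - r - 4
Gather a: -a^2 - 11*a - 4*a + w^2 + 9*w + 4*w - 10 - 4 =-a^2 - 15*a + w^2 + 13*w - 14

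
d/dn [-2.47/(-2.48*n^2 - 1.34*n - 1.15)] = (-12.2512*n - 3.3098)/(2.48*n^2 + 1.34*n + 1.15)^2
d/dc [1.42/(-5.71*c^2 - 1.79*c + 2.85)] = (16.2164*c + 2.5418)/(5.71*c^2 + 1.79*c - 2.85)^2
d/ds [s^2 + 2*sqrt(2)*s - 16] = 2*s + 2*sqrt(2)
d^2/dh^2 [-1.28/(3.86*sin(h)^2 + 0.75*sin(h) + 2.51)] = (76.285952*sin(h)^4 + 11.1168*sin(h)^3 - 163.31456*sin(h)^2 - 24.6432*sin(h) + 23.362816)/(3.86*sin(h)^2 + 0.75*sin(h) + 2.51)^3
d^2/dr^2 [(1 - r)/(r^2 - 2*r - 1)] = 2*(r - 1)*(-3*r^2 + 6*r + 4*(r - 1)^2 + 3)/(-r^2 + 2*r + 1)^3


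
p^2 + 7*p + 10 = (p + 2)*(p + 5)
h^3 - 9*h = h*(h - 3)*(h + 3)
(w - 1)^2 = w^2 - 2*w + 1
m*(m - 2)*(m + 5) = m^3 + 3*m^2 - 10*m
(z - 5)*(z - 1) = z^2 - 6*z + 5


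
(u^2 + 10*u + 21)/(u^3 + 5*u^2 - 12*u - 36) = (u^2 + 10*u + 21)/(u^3 + 5*u^2 - 12*u - 36)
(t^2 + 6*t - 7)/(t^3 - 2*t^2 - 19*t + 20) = (t + 7)/(t^2 - t - 20)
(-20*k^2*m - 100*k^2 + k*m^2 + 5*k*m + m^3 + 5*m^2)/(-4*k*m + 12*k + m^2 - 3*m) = (5*k*m + 25*k + m^2 + 5*m)/(m - 3)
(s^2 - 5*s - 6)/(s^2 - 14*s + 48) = (s + 1)/(s - 8)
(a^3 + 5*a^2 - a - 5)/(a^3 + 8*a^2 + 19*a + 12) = (a^2 + 4*a - 5)/(a^2 + 7*a + 12)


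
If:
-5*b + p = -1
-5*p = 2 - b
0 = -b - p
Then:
No Solution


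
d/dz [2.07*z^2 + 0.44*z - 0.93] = 4.14*z + 0.44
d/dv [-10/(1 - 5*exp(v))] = -50*exp(v)/(5*exp(v) - 1)^2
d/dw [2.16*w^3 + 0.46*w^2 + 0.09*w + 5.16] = 6.48*w^2 + 0.92*w + 0.09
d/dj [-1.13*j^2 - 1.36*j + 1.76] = -2.26*j - 1.36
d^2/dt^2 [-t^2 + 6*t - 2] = -2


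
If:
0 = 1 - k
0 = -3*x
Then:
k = 1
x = 0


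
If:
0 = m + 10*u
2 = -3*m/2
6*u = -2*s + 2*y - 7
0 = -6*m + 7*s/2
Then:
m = -4/3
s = -16/7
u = 2/15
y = 113/70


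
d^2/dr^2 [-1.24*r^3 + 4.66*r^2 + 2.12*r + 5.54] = 9.32 - 7.44*r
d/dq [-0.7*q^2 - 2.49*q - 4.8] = -1.4*q - 2.49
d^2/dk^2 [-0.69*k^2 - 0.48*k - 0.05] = -1.38000000000000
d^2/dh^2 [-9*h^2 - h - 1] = -18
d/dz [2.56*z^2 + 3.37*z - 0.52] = 5.12*z + 3.37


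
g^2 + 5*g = g*(g + 5)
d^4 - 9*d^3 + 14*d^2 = d^2*(d - 7)*(d - 2)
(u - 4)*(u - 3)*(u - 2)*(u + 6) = u^4 - 3*u^3 - 28*u^2 + 132*u - 144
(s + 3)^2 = s^2 + 6*s + 9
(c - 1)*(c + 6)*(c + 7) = c^3 + 12*c^2 + 29*c - 42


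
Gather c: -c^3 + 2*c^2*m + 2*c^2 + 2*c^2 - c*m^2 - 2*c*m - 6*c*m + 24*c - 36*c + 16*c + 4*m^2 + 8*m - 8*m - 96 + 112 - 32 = -c^3 + c^2*(2*m + 4) + c*(-m^2 - 8*m + 4) + 4*m^2 - 16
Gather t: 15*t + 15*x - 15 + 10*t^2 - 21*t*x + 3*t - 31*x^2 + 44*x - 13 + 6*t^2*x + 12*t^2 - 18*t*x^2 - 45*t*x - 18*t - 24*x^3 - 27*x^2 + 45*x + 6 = t^2*(6*x + 22) + t*(-18*x^2 - 66*x) - 24*x^3 - 58*x^2 + 104*x - 22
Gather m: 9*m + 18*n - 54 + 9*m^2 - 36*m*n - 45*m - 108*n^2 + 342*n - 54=9*m^2 + m*(-36*n - 36) - 108*n^2 + 360*n - 108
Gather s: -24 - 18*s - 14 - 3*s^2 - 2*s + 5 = -3*s^2 - 20*s - 33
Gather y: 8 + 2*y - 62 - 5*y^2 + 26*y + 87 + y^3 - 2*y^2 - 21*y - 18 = y^3 - 7*y^2 + 7*y + 15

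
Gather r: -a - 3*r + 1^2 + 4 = -a - 3*r + 5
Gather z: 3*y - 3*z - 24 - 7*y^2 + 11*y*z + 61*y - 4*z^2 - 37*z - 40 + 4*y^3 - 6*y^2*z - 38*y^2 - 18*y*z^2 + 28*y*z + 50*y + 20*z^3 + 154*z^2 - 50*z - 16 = 4*y^3 - 45*y^2 + 114*y + 20*z^3 + z^2*(150 - 18*y) + z*(-6*y^2 + 39*y - 90) - 80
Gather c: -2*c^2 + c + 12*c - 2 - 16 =-2*c^2 + 13*c - 18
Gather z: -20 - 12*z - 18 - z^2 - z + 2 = -z^2 - 13*z - 36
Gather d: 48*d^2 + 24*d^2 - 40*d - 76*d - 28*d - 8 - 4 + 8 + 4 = 72*d^2 - 144*d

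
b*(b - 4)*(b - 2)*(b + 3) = b^4 - 3*b^3 - 10*b^2 + 24*b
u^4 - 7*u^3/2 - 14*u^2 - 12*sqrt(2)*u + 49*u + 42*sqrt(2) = (u - 7/2)*(u - 3*sqrt(2))*(u + sqrt(2))*(u + 2*sqrt(2))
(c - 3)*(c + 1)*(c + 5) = c^3 + 3*c^2 - 13*c - 15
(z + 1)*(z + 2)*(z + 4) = z^3 + 7*z^2 + 14*z + 8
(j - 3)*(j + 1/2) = j^2 - 5*j/2 - 3/2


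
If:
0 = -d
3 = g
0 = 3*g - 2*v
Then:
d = 0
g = 3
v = 9/2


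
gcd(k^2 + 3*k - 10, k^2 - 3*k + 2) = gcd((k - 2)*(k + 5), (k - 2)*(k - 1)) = k - 2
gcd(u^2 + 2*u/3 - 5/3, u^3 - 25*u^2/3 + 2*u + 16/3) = u - 1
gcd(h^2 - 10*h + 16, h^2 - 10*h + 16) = h^2 - 10*h + 16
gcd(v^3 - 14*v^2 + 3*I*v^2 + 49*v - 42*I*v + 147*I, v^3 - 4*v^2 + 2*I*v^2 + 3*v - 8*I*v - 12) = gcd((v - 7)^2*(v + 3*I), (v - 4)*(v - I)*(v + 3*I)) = v + 3*I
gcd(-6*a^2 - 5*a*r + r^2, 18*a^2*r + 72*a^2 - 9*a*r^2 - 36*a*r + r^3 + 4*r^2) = -6*a + r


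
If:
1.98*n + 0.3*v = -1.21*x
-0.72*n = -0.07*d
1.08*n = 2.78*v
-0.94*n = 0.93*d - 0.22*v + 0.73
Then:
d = -0.72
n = -0.07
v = -0.03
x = 0.12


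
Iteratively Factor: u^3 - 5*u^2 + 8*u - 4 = (u - 2)*(u^2 - 3*u + 2) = (u - 2)^2*(u - 1)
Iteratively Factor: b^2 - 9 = (b - 3)*(b + 3)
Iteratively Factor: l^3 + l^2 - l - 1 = (l + 1)*(l^2 - 1) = (l + 1)^2*(l - 1)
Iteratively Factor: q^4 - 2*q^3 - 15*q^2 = (q - 5)*(q^3 + 3*q^2) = q*(q - 5)*(q^2 + 3*q) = q^2*(q - 5)*(q + 3)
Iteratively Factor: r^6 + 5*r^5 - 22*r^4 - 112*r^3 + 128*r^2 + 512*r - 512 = (r - 1)*(r^5 + 6*r^4 - 16*r^3 - 128*r^2 + 512) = (r - 1)*(r + 4)*(r^4 + 2*r^3 - 24*r^2 - 32*r + 128) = (r - 1)*(r + 4)^2*(r^3 - 2*r^2 - 16*r + 32) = (r - 2)*(r - 1)*(r + 4)^2*(r^2 - 16) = (r - 4)*(r - 2)*(r - 1)*(r + 4)^2*(r + 4)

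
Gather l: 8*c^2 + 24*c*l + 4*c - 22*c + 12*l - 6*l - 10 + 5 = 8*c^2 - 18*c + l*(24*c + 6) - 5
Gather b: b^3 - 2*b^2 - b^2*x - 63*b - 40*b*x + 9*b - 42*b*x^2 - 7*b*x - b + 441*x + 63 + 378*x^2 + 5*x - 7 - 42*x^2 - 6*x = b^3 + b^2*(-x - 2) + b*(-42*x^2 - 47*x - 55) + 336*x^2 + 440*x + 56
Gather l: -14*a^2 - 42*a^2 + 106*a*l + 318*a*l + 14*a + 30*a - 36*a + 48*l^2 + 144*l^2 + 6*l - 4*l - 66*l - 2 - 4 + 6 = -56*a^2 + 8*a + 192*l^2 + l*(424*a - 64)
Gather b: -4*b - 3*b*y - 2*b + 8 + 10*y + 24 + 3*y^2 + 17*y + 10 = b*(-3*y - 6) + 3*y^2 + 27*y + 42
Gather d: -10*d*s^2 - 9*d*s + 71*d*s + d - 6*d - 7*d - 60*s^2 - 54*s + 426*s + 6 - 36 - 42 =d*(-10*s^2 + 62*s - 12) - 60*s^2 + 372*s - 72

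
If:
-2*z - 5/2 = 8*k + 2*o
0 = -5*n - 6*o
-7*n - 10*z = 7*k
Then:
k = -92*z/203 - 15/58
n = 15/58 - 198*z/203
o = 165*z/203 - 25/116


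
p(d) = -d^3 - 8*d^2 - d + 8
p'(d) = -3*d^2 - 16*d - 1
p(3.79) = -165.14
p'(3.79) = -104.73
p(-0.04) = 8.03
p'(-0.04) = -0.36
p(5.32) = -374.31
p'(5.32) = -171.03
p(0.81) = 1.41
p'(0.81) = -15.93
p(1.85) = -27.56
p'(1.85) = -40.87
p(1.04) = -2.82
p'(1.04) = -20.88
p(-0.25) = 7.77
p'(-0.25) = 2.81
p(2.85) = -82.98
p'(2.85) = -70.97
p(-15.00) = 1598.00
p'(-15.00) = -436.00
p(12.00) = -2884.00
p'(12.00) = -625.00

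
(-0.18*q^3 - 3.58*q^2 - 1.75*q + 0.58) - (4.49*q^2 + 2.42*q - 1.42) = -0.18*q^3 - 8.07*q^2 - 4.17*q + 2.0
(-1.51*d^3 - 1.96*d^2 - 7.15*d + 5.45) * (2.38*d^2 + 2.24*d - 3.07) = -3.5938*d^5 - 8.0472*d^4 - 16.7717*d^3 + 2.9722*d^2 + 34.1585*d - 16.7315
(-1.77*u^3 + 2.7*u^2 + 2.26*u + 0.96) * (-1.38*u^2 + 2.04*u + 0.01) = 2.4426*u^5 - 7.3368*u^4 + 2.3715*u^3 + 3.3126*u^2 + 1.981*u + 0.0096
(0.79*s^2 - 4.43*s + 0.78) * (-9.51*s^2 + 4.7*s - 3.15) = -7.5129*s^4 + 45.8423*s^3 - 30.7273*s^2 + 17.6205*s - 2.457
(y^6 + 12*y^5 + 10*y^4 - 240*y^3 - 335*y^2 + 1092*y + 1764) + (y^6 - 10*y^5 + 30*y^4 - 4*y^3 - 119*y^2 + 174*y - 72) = 2*y^6 + 2*y^5 + 40*y^4 - 244*y^3 - 454*y^2 + 1266*y + 1692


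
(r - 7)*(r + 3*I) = r^2 - 7*r + 3*I*r - 21*I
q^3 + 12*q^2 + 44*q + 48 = (q + 2)*(q + 4)*(q + 6)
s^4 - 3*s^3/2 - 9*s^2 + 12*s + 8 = (s - 2)*(s + 1/2)*(s - 2*sqrt(2))*(s + 2*sqrt(2))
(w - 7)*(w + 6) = w^2 - w - 42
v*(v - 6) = v^2 - 6*v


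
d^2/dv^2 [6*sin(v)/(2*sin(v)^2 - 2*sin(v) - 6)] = 3*(-sin(v)^5 - sin(v)^4 - 16*sin(v)^3 + 3*sin(v)^2 + 9*sin(v) - 6)/(sin(v)^2 - sin(v) - 3)^3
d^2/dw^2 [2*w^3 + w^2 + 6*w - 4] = 12*w + 2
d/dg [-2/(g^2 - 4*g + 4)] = 4*(g - 2)/(g^2 - 4*g + 4)^2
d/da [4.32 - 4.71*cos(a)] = 4.71*sin(a)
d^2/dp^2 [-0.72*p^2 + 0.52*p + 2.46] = -1.44000000000000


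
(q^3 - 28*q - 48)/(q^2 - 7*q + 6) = (q^2 + 6*q + 8)/(q - 1)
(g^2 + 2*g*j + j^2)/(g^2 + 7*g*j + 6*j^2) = (g + j)/(g + 6*j)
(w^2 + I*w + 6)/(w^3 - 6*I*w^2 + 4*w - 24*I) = (w + 3*I)/(w^2 - 4*I*w + 12)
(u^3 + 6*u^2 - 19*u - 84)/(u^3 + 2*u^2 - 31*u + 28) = (u + 3)/(u - 1)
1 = 1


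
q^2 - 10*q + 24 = (q - 6)*(q - 4)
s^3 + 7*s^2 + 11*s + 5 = (s + 1)^2*(s + 5)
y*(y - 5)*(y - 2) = y^3 - 7*y^2 + 10*y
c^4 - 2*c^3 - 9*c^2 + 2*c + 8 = (c - 4)*(c - 1)*(c + 1)*(c + 2)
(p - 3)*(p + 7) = p^2 + 4*p - 21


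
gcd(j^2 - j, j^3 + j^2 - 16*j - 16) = 1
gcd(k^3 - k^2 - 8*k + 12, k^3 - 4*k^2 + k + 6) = k - 2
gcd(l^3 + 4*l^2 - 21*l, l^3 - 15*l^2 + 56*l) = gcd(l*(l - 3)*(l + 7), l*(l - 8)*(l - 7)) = l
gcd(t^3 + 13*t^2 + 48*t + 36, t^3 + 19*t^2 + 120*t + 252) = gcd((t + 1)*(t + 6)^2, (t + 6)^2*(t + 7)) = t^2 + 12*t + 36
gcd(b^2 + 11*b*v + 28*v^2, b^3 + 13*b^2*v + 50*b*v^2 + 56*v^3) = b^2 + 11*b*v + 28*v^2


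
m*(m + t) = m^2 + m*t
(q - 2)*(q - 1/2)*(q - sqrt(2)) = q^3 - 5*q^2/2 - sqrt(2)*q^2 + q + 5*sqrt(2)*q/2 - sqrt(2)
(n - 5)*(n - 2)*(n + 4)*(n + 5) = n^4 + 2*n^3 - 33*n^2 - 50*n + 200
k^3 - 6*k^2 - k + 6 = (k - 6)*(k - 1)*(k + 1)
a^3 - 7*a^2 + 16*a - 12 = (a - 3)*(a - 2)^2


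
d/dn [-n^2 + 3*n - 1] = 3 - 2*n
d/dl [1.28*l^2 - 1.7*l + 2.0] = 2.56*l - 1.7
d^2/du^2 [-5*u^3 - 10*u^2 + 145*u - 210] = -30*u - 20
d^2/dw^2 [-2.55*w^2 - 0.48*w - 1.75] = -5.10000000000000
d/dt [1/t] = -1/t^2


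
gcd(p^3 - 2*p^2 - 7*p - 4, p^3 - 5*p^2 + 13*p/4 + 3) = p - 4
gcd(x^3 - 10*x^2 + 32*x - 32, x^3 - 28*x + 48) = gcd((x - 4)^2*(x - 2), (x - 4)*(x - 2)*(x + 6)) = x^2 - 6*x + 8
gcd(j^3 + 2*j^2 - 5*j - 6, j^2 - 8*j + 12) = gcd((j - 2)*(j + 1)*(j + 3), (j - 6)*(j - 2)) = j - 2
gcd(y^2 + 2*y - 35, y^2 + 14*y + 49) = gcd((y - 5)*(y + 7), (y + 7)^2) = y + 7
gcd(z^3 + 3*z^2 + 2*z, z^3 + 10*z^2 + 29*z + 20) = z + 1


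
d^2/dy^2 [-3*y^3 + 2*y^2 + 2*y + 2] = 4 - 18*y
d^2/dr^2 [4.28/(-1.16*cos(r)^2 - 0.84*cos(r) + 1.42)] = (23.036672*(1 - cos(r)^2)^2 + 12.511296*cos(r)^3 + 42.738368*cos(r)^2 - 19.917408*cos(r) - 43.17664)/(1.16*cos(r)^2 + 0.84*cos(r) - 1.42)^3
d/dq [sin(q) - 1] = cos(q)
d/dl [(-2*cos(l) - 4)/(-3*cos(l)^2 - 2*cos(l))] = 2*(3*sin(l) + 4*sin(l)/cos(l)^2 + 12*tan(l))/(3*cos(l) + 2)^2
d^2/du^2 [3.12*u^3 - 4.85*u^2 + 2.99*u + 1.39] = 18.72*u - 9.7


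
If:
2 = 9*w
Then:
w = 2/9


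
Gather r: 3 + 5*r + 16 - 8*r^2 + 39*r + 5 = -8*r^2 + 44*r + 24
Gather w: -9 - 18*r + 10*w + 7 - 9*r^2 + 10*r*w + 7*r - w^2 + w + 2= -9*r^2 - 11*r - w^2 + w*(10*r + 11)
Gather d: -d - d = -2*d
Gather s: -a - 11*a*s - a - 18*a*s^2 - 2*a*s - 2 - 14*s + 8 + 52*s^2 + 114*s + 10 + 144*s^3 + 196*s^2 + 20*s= -2*a + 144*s^3 + s^2*(248 - 18*a) + s*(120 - 13*a) + 16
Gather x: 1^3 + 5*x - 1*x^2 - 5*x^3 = -5*x^3 - x^2 + 5*x + 1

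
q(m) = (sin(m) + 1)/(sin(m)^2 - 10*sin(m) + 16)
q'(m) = (-2*sin(m)*cos(m) + 10*cos(m))*(sin(m) + 1)/(sin(m)^2 - 10*sin(m) + 16)^2 + cos(m)/(sin(m)^2 - 10*sin(m) + 16)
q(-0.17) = 0.05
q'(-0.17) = 0.08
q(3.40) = 0.04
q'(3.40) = -0.07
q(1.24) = 0.26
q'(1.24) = 0.14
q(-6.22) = 0.07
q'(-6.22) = 0.11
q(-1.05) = 0.01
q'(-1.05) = 0.02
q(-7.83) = 0.00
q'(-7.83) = 0.00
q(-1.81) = 0.00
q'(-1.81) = -0.01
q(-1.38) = 0.00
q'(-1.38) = 0.01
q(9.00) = 0.12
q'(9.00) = -0.16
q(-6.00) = 0.10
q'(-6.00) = 0.14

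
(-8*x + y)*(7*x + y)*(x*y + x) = -56*x^3*y - 56*x^3 - x^2*y^2 - x^2*y + x*y^3 + x*y^2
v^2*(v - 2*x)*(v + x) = v^4 - v^3*x - 2*v^2*x^2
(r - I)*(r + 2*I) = r^2 + I*r + 2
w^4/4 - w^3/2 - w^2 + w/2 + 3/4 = (w/2 + 1/2)^2*(w - 3)*(w - 1)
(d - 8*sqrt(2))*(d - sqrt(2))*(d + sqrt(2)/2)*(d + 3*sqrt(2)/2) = d^4 - 7*sqrt(2)*d^3 - 37*d^2/2 + 37*sqrt(2)*d/2 + 24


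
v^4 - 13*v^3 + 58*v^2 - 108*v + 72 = (v - 6)*(v - 3)*(v - 2)^2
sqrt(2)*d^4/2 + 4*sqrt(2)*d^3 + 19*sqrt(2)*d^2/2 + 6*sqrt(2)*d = d*(d + 3)*(d + 4)*(sqrt(2)*d/2 + sqrt(2)/2)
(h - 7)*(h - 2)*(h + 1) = h^3 - 8*h^2 + 5*h + 14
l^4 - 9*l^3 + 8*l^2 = l^2*(l - 8)*(l - 1)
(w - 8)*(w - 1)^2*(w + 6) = w^4 - 4*w^3 - 43*w^2 + 94*w - 48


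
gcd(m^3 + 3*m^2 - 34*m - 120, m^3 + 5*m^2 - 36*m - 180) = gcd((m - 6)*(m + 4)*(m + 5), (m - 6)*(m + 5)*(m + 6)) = m^2 - m - 30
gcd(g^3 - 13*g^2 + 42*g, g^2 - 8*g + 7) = g - 7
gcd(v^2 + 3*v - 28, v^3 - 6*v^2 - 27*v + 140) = v - 4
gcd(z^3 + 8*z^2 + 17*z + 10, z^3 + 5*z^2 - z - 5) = z^2 + 6*z + 5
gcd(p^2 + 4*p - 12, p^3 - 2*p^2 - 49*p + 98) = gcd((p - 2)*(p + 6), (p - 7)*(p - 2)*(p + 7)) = p - 2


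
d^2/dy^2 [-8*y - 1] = 0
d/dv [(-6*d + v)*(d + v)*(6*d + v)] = -36*d^2 + 2*d*v + 3*v^2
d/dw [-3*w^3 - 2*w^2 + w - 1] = -9*w^2 - 4*w + 1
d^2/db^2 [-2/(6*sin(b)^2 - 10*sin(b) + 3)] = 4*(72*sin(b)^4 - 90*sin(b)^3 - 94*sin(b)^2 + 195*sin(b) - 82)/(6*sin(b)^2 - 10*sin(b) + 3)^3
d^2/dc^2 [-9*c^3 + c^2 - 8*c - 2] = 2 - 54*c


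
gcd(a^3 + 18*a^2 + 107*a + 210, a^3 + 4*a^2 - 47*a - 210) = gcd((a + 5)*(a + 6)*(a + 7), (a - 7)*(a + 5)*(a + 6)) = a^2 + 11*a + 30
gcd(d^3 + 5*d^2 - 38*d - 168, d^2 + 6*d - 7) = d + 7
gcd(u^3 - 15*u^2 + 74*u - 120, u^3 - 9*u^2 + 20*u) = u^2 - 9*u + 20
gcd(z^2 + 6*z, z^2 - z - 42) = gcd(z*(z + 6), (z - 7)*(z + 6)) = z + 6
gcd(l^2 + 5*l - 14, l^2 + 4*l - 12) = l - 2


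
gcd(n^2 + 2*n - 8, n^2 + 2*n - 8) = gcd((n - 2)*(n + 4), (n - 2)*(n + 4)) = n^2 + 2*n - 8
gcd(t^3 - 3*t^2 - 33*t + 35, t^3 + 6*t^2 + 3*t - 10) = t^2 + 4*t - 5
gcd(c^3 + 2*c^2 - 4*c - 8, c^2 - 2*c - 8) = c + 2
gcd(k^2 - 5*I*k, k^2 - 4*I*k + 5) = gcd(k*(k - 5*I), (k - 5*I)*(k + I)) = k - 5*I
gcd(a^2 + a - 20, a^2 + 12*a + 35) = a + 5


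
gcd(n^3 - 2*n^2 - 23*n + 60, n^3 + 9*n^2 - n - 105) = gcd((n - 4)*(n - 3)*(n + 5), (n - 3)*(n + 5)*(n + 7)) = n^2 + 2*n - 15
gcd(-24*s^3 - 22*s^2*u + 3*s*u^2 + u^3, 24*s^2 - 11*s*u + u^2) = 1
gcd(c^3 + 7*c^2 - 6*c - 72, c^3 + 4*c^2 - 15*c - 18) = c^2 + 3*c - 18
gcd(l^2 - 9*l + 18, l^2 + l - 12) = l - 3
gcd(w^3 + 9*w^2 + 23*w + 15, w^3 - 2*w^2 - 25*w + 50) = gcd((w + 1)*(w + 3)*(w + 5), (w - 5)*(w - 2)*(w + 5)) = w + 5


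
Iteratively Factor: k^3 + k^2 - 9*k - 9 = (k - 3)*(k^2 + 4*k + 3) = (k - 3)*(k + 3)*(k + 1)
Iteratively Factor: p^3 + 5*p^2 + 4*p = (p + 4)*(p^2 + p) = p*(p + 4)*(p + 1)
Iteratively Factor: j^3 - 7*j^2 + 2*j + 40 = (j + 2)*(j^2 - 9*j + 20) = (j - 4)*(j + 2)*(j - 5)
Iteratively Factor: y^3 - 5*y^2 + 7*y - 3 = (y - 1)*(y^2 - 4*y + 3) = (y - 3)*(y - 1)*(y - 1)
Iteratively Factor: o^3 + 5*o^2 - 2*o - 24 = (o - 2)*(o^2 + 7*o + 12) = (o - 2)*(o + 3)*(o + 4)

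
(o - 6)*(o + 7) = o^2 + o - 42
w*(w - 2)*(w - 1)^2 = w^4 - 4*w^3 + 5*w^2 - 2*w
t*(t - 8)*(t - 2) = t^3 - 10*t^2 + 16*t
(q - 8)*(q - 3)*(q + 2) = q^3 - 9*q^2 + 2*q + 48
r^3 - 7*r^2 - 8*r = r*(r - 8)*(r + 1)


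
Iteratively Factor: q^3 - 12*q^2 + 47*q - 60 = (q - 3)*(q^2 - 9*q + 20) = (q - 5)*(q - 3)*(q - 4)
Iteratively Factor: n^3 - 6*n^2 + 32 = (n - 4)*(n^2 - 2*n - 8) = (n - 4)^2*(n + 2)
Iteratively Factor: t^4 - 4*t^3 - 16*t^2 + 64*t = (t)*(t^3 - 4*t^2 - 16*t + 64) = t*(t + 4)*(t^2 - 8*t + 16) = t*(t - 4)*(t + 4)*(t - 4)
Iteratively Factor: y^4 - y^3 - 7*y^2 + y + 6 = (y - 3)*(y^3 + 2*y^2 - y - 2) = (y - 3)*(y + 2)*(y^2 - 1) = (y - 3)*(y + 1)*(y + 2)*(y - 1)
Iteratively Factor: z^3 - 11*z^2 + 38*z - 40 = (z - 2)*(z^2 - 9*z + 20) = (z - 4)*(z - 2)*(z - 5)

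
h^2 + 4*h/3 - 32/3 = (h - 8/3)*(h + 4)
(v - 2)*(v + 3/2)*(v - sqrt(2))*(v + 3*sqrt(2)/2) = v^4 - v^3/2 + sqrt(2)*v^3/2 - 6*v^2 - sqrt(2)*v^2/4 - 3*sqrt(2)*v/2 + 3*v/2 + 9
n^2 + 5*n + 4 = (n + 1)*(n + 4)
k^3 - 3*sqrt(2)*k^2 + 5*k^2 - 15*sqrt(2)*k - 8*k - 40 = (k + 5)*(k - 4*sqrt(2))*(k + sqrt(2))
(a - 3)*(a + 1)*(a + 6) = a^3 + 4*a^2 - 15*a - 18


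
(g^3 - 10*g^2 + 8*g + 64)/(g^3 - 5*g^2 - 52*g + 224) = (g + 2)/(g + 7)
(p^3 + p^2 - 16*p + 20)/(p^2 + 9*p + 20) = (p^2 - 4*p + 4)/(p + 4)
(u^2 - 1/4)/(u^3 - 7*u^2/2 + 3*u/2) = (u + 1/2)/(u*(u - 3))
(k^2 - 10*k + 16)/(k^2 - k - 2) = (k - 8)/(k + 1)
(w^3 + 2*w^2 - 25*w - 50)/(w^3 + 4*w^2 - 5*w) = (w^2 - 3*w - 10)/(w*(w - 1))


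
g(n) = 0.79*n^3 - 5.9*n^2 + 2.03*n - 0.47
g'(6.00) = 16.55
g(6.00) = -30.05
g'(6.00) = 16.55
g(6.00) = -30.05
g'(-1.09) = 17.71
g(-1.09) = -10.72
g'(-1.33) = 21.92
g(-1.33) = -15.46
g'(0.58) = -4.02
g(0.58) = -1.12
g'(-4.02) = 87.77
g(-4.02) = -155.30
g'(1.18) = -8.59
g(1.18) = -4.99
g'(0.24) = -0.67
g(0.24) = -0.31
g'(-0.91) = 14.73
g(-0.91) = -7.80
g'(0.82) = -6.05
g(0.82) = -2.34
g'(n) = 2.37*n^2 - 11.8*n + 2.03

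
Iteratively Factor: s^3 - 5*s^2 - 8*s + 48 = (s + 3)*(s^2 - 8*s + 16) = (s - 4)*(s + 3)*(s - 4)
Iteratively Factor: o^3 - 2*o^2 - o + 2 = (o + 1)*(o^2 - 3*o + 2) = (o - 1)*(o + 1)*(o - 2)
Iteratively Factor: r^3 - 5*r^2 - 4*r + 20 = (r - 5)*(r^2 - 4) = (r - 5)*(r - 2)*(r + 2)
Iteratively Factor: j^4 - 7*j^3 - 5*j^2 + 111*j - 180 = (j - 3)*(j^3 - 4*j^2 - 17*j + 60) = (j - 3)*(j + 4)*(j^2 - 8*j + 15) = (j - 3)^2*(j + 4)*(j - 5)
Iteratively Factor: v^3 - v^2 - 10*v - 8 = (v + 2)*(v^2 - 3*v - 4) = (v - 4)*(v + 2)*(v + 1)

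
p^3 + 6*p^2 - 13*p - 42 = (p - 3)*(p + 2)*(p + 7)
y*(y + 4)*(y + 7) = y^3 + 11*y^2 + 28*y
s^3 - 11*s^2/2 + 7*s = s*(s - 7/2)*(s - 2)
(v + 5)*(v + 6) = v^2 + 11*v + 30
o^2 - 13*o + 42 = (o - 7)*(o - 6)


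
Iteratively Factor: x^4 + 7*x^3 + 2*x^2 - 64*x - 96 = (x + 4)*(x^3 + 3*x^2 - 10*x - 24) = (x + 2)*(x + 4)*(x^2 + x - 12) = (x - 3)*(x + 2)*(x + 4)*(x + 4)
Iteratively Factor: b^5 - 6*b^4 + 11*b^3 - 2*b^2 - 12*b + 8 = (b - 2)*(b^4 - 4*b^3 + 3*b^2 + 4*b - 4) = (b - 2)^2*(b^3 - 2*b^2 - b + 2) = (b - 2)^2*(b - 1)*(b^2 - b - 2) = (b - 2)^3*(b - 1)*(b + 1)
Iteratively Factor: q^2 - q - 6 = (q - 3)*(q + 2)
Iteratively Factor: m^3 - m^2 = (m - 1)*(m^2) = m*(m - 1)*(m)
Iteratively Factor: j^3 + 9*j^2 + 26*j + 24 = (j + 2)*(j^2 + 7*j + 12) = (j + 2)*(j + 4)*(j + 3)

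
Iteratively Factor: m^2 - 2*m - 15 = (m - 5)*(m + 3)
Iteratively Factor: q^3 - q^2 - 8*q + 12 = (q - 2)*(q^2 + q - 6) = (q - 2)^2*(q + 3)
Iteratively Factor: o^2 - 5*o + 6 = (o - 2)*(o - 3)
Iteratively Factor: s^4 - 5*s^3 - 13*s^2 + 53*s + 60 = (s + 1)*(s^3 - 6*s^2 - 7*s + 60) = (s - 5)*(s + 1)*(s^2 - s - 12) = (s - 5)*(s + 1)*(s + 3)*(s - 4)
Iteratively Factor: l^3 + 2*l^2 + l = (l + 1)*(l^2 + l) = (l + 1)^2*(l)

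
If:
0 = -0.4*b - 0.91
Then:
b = -2.28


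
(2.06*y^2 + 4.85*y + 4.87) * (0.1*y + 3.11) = 0.206*y^3 + 6.8916*y^2 + 15.5705*y + 15.1457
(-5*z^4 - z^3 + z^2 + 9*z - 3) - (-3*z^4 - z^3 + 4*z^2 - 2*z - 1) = -2*z^4 - 3*z^2 + 11*z - 2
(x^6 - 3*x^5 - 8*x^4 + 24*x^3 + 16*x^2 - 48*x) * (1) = x^6 - 3*x^5 - 8*x^4 + 24*x^3 + 16*x^2 - 48*x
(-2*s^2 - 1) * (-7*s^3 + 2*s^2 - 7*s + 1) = 14*s^5 - 4*s^4 + 21*s^3 - 4*s^2 + 7*s - 1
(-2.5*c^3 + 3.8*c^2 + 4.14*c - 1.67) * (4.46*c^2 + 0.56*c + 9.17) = -11.15*c^5 + 15.548*c^4 - 2.3326*c^3 + 29.7162*c^2 + 37.0286*c - 15.3139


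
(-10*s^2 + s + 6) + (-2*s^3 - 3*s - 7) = -2*s^3 - 10*s^2 - 2*s - 1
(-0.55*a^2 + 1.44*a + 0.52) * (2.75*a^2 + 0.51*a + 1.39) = -1.5125*a^4 + 3.6795*a^3 + 1.3999*a^2 + 2.2668*a + 0.7228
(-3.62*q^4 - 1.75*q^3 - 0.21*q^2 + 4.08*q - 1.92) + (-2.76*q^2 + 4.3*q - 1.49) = -3.62*q^4 - 1.75*q^3 - 2.97*q^2 + 8.38*q - 3.41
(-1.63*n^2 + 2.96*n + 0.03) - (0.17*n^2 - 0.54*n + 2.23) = -1.8*n^2 + 3.5*n - 2.2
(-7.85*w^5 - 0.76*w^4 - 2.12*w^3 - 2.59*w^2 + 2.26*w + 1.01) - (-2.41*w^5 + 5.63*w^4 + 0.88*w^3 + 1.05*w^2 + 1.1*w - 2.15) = -5.44*w^5 - 6.39*w^4 - 3.0*w^3 - 3.64*w^2 + 1.16*w + 3.16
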